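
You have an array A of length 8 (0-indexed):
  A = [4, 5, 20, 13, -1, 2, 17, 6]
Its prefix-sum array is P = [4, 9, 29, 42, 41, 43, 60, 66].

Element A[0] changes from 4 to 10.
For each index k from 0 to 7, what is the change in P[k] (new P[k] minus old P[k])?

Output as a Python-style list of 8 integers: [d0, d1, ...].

Element change: A[0] 4 -> 10, delta = 6
For k < 0: P[k] unchanged, delta_P[k] = 0
For k >= 0: P[k] shifts by exactly 6
Delta array: [6, 6, 6, 6, 6, 6, 6, 6]

Answer: [6, 6, 6, 6, 6, 6, 6, 6]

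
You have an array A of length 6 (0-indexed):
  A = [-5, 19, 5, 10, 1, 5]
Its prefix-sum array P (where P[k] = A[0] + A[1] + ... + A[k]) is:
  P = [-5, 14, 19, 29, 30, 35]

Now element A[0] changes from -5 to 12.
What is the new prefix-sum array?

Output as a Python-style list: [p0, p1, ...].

Answer: [12, 31, 36, 46, 47, 52]

Derivation:
Change: A[0] -5 -> 12, delta = 17
P[k] for k < 0: unchanged (A[0] not included)
P[k] for k >= 0: shift by delta = 17
  P[0] = -5 + 17 = 12
  P[1] = 14 + 17 = 31
  P[2] = 19 + 17 = 36
  P[3] = 29 + 17 = 46
  P[4] = 30 + 17 = 47
  P[5] = 35 + 17 = 52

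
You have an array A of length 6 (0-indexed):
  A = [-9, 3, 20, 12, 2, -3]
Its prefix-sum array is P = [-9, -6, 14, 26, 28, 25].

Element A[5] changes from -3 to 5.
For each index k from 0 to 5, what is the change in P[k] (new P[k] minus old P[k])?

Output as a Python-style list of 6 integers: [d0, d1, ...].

Element change: A[5] -3 -> 5, delta = 8
For k < 5: P[k] unchanged, delta_P[k] = 0
For k >= 5: P[k] shifts by exactly 8
Delta array: [0, 0, 0, 0, 0, 8]

Answer: [0, 0, 0, 0, 0, 8]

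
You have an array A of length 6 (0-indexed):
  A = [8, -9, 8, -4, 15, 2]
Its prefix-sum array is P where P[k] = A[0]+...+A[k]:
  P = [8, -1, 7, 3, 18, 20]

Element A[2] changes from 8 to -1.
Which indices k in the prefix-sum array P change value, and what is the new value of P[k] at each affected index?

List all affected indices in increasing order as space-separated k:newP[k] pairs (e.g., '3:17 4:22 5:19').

Answer: 2:-2 3:-6 4:9 5:11

Derivation:
P[k] = A[0] + ... + A[k]
P[k] includes A[2] iff k >= 2
Affected indices: 2, 3, ..., 5; delta = -9
  P[2]: 7 + -9 = -2
  P[3]: 3 + -9 = -6
  P[4]: 18 + -9 = 9
  P[5]: 20 + -9 = 11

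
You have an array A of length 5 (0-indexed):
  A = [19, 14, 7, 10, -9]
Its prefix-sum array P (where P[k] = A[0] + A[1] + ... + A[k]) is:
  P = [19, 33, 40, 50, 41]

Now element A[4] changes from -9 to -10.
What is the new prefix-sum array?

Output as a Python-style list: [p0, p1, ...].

Change: A[4] -9 -> -10, delta = -1
P[k] for k < 4: unchanged (A[4] not included)
P[k] for k >= 4: shift by delta = -1
  P[0] = 19 + 0 = 19
  P[1] = 33 + 0 = 33
  P[2] = 40 + 0 = 40
  P[3] = 50 + 0 = 50
  P[4] = 41 + -1 = 40

Answer: [19, 33, 40, 50, 40]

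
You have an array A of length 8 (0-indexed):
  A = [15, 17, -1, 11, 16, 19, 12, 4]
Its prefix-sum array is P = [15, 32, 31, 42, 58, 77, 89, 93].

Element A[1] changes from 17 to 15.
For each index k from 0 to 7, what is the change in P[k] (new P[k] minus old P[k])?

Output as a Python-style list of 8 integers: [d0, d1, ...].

Element change: A[1] 17 -> 15, delta = -2
For k < 1: P[k] unchanged, delta_P[k] = 0
For k >= 1: P[k] shifts by exactly -2
Delta array: [0, -2, -2, -2, -2, -2, -2, -2]

Answer: [0, -2, -2, -2, -2, -2, -2, -2]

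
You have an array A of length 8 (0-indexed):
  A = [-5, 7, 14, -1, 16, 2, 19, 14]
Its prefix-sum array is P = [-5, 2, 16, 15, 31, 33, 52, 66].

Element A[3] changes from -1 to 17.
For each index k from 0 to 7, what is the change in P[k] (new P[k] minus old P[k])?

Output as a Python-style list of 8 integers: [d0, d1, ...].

Element change: A[3] -1 -> 17, delta = 18
For k < 3: P[k] unchanged, delta_P[k] = 0
For k >= 3: P[k] shifts by exactly 18
Delta array: [0, 0, 0, 18, 18, 18, 18, 18]

Answer: [0, 0, 0, 18, 18, 18, 18, 18]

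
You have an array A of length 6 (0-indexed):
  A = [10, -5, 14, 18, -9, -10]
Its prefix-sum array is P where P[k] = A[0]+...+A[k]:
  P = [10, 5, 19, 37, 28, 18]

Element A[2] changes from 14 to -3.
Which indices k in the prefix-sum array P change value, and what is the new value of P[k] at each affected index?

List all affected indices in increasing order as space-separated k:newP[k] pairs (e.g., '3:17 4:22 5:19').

P[k] = A[0] + ... + A[k]
P[k] includes A[2] iff k >= 2
Affected indices: 2, 3, ..., 5; delta = -17
  P[2]: 19 + -17 = 2
  P[3]: 37 + -17 = 20
  P[4]: 28 + -17 = 11
  P[5]: 18 + -17 = 1

Answer: 2:2 3:20 4:11 5:1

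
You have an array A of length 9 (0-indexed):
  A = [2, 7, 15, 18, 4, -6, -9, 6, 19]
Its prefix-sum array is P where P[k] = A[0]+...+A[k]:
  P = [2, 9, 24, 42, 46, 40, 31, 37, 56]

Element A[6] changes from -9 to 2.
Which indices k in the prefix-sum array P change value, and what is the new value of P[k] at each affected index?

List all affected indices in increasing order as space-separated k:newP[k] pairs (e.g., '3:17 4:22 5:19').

P[k] = A[0] + ... + A[k]
P[k] includes A[6] iff k >= 6
Affected indices: 6, 7, ..., 8; delta = 11
  P[6]: 31 + 11 = 42
  P[7]: 37 + 11 = 48
  P[8]: 56 + 11 = 67

Answer: 6:42 7:48 8:67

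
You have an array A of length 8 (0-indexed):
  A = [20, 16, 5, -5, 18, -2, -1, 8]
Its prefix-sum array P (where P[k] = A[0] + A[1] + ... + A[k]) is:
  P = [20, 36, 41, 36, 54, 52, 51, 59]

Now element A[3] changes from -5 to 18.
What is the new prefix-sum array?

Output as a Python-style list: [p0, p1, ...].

Change: A[3] -5 -> 18, delta = 23
P[k] for k < 3: unchanged (A[3] not included)
P[k] for k >= 3: shift by delta = 23
  P[0] = 20 + 0 = 20
  P[1] = 36 + 0 = 36
  P[2] = 41 + 0 = 41
  P[3] = 36 + 23 = 59
  P[4] = 54 + 23 = 77
  P[5] = 52 + 23 = 75
  P[6] = 51 + 23 = 74
  P[7] = 59 + 23 = 82

Answer: [20, 36, 41, 59, 77, 75, 74, 82]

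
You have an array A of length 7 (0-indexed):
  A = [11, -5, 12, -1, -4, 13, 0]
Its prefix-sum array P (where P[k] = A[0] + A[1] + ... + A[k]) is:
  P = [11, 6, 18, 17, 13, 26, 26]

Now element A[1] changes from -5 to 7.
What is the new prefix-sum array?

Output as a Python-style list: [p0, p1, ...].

Answer: [11, 18, 30, 29, 25, 38, 38]

Derivation:
Change: A[1] -5 -> 7, delta = 12
P[k] for k < 1: unchanged (A[1] not included)
P[k] for k >= 1: shift by delta = 12
  P[0] = 11 + 0 = 11
  P[1] = 6 + 12 = 18
  P[2] = 18 + 12 = 30
  P[3] = 17 + 12 = 29
  P[4] = 13 + 12 = 25
  P[5] = 26 + 12 = 38
  P[6] = 26 + 12 = 38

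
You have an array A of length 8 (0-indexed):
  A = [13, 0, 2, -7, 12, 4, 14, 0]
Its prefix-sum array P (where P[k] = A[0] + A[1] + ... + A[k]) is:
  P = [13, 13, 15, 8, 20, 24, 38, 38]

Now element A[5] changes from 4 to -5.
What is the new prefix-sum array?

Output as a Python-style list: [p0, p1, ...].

Change: A[5] 4 -> -5, delta = -9
P[k] for k < 5: unchanged (A[5] not included)
P[k] for k >= 5: shift by delta = -9
  P[0] = 13 + 0 = 13
  P[1] = 13 + 0 = 13
  P[2] = 15 + 0 = 15
  P[3] = 8 + 0 = 8
  P[4] = 20 + 0 = 20
  P[5] = 24 + -9 = 15
  P[6] = 38 + -9 = 29
  P[7] = 38 + -9 = 29

Answer: [13, 13, 15, 8, 20, 15, 29, 29]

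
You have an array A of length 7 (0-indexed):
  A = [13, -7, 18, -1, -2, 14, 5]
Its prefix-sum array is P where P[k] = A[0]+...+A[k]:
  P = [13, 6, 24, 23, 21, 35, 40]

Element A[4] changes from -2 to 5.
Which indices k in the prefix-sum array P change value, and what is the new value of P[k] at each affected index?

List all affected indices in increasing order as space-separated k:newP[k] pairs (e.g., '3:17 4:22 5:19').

Answer: 4:28 5:42 6:47

Derivation:
P[k] = A[0] + ... + A[k]
P[k] includes A[4] iff k >= 4
Affected indices: 4, 5, ..., 6; delta = 7
  P[4]: 21 + 7 = 28
  P[5]: 35 + 7 = 42
  P[6]: 40 + 7 = 47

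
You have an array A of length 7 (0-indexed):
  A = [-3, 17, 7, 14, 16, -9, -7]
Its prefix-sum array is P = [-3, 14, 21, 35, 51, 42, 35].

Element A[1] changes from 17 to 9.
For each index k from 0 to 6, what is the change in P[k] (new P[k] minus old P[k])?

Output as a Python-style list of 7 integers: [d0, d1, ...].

Answer: [0, -8, -8, -8, -8, -8, -8]

Derivation:
Element change: A[1] 17 -> 9, delta = -8
For k < 1: P[k] unchanged, delta_P[k] = 0
For k >= 1: P[k] shifts by exactly -8
Delta array: [0, -8, -8, -8, -8, -8, -8]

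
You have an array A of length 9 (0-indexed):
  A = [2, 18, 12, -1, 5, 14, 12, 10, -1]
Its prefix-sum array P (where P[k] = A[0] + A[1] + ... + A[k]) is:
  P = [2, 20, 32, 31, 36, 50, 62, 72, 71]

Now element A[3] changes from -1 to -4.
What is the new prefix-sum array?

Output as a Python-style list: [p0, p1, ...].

Change: A[3] -1 -> -4, delta = -3
P[k] for k < 3: unchanged (A[3] not included)
P[k] for k >= 3: shift by delta = -3
  P[0] = 2 + 0 = 2
  P[1] = 20 + 0 = 20
  P[2] = 32 + 0 = 32
  P[3] = 31 + -3 = 28
  P[4] = 36 + -3 = 33
  P[5] = 50 + -3 = 47
  P[6] = 62 + -3 = 59
  P[7] = 72 + -3 = 69
  P[8] = 71 + -3 = 68

Answer: [2, 20, 32, 28, 33, 47, 59, 69, 68]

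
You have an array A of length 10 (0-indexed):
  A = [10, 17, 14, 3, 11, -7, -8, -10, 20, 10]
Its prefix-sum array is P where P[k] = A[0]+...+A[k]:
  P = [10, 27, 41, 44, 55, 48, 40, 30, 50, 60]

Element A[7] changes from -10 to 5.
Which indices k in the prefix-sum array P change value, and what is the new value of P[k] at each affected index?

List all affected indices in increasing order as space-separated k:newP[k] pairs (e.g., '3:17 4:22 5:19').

P[k] = A[0] + ... + A[k]
P[k] includes A[7] iff k >= 7
Affected indices: 7, 8, ..., 9; delta = 15
  P[7]: 30 + 15 = 45
  P[8]: 50 + 15 = 65
  P[9]: 60 + 15 = 75

Answer: 7:45 8:65 9:75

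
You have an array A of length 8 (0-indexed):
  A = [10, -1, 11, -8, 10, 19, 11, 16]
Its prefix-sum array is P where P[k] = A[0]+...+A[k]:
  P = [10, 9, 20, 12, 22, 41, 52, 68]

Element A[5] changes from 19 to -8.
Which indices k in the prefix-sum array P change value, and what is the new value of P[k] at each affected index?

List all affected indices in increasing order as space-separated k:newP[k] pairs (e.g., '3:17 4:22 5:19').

Answer: 5:14 6:25 7:41

Derivation:
P[k] = A[0] + ... + A[k]
P[k] includes A[5] iff k >= 5
Affected indices: 5, 6, ..., 7; delta = -27
  P[5]: 41 + -27 = 14
  P[6]: 52 + -27 = 25
  P[7]: 68 + -27 = 41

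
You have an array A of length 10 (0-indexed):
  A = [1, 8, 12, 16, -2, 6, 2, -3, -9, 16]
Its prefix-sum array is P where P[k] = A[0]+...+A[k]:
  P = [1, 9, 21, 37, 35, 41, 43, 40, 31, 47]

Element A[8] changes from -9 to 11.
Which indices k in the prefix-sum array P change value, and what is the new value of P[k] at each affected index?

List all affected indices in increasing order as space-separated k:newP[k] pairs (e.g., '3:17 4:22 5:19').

P[k] = A[0] + ... + A[k]
P[k] includes A[8] iff k >= 8
Affected indices: 8, 9, ..., 9; delta = 20
  P[8]: 31 + 20 = 51
  P[9]: 47 + 20 = 67

Answer: 8:51 9:67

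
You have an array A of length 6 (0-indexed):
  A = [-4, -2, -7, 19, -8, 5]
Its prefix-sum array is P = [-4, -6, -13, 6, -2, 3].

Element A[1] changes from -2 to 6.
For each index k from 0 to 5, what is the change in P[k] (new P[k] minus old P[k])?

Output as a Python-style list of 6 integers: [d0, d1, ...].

Element change: A[1] -2 -> 6, delta = 8
For k < 1: P[k] unchanged, delta_P[k] = 0
For k >= 1: P[k] shifts by exactly 8
Delta array: [0, 8, 8, 8, 8, 8]

Answer: [0, 8, 8, 8, 8, 8]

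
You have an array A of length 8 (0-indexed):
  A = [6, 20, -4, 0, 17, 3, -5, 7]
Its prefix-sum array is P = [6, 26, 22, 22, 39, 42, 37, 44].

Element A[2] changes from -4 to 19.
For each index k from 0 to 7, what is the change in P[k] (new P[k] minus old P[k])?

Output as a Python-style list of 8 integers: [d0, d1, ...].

Answer: [0, 0, 23, 23, 23, 23, 23, 23]

Derivation:
Element change: A[2] -4 -> 19, delta = 23
For k < 2: P[k] unchanged, delta_P[k] = 0
For k >= 2: P[k] shifts by exactly 23
Delta array: [0, 0, 23, 23, 23, 23, 23, 23]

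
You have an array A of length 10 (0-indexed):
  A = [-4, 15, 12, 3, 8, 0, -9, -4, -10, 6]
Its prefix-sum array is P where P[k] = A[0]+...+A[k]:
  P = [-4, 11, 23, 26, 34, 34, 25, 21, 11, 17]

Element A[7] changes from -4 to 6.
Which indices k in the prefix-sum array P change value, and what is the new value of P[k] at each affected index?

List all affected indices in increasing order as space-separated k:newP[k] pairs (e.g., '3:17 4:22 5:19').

Answer: 7:31 8:21 9:27

Derivation:
P[k] = A[0] + ... + A[k]
P[k] includes A[7] iff k >= 7
Affected indices: 7, 8, ..., 9; delta = 10
  P[7]: 21 + 10 = 31
  P[8]: 11 + 10 = 21
  P[9]: 17 + 10 = 27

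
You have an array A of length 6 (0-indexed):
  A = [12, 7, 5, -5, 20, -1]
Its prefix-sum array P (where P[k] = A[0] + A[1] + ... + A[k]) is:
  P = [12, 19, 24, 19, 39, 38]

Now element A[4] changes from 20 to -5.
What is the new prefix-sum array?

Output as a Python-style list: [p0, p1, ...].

Change: A[4] 20 -> -5, delta = -25
P[k] for k < 4: unchanged (A[4] not included)
P[k] for k >= 4: shift by delta = -25
  P[0] = 12 + 0 = 12
  P[1] = 19 + 0 = 19
  P[2] = 24 + 0 = 24
  P[3] = 19 + 0 = 19
  P[4] = 39 + -25 = 14
  P[5] = 38 + -25 = 13

Answer: [12, 19, 24, 19, 14, 13]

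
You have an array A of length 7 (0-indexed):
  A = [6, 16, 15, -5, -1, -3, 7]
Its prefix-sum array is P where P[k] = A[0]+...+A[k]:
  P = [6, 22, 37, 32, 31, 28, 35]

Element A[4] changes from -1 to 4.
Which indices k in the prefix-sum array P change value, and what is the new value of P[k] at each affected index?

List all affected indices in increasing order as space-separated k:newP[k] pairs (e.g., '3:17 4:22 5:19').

Answer: 4:36 5:33 6:40

Derivation:
P[k] = A[0] + ... + A[k]
P[k] includes A[4] iff k >= 4
Affected indices: 4, 5, ..., 6; delta = 5
  P[4]: 31 + 5 = 36
  P[5]: 28 + 5 = 33
  P[6]: 35 + 5 = 40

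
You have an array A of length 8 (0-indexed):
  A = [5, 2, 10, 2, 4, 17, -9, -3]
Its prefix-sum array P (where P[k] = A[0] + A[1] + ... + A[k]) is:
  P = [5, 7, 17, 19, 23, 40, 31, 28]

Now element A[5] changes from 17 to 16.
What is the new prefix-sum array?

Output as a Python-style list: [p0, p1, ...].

Change: A[5] 17 -> 16, delta = -1
P[k] for k < 5: unchanged (A[5] not included)
P[k] for k >= 5: shift by delta = -1
  P[0] = 5 + 0 = 5
  P[1] = 7 + 0 = 7
  P[2] = 17 + 0 = 17
  P[3] = 19 + 0 = 19
  P[4] = 23 + 0 = 23
  P[5] = 40 + -1 = 39
  P[6] = 31 + -1 = 30
  P[7] = 28 + -1 = 27

Answer: [5, 7, 17, 19, 23, 39, 30, 27]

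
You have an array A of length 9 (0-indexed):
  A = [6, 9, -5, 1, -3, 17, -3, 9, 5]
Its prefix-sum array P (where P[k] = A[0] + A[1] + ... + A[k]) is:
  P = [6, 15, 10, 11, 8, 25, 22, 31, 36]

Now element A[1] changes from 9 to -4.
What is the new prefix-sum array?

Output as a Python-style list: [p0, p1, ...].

Answer: [6, 2, -3, -2, -5, 12, 9, 18, 23]

Derivation:
Change: A[1] 9 -> -4, delta = -13
P[k] for k < 1: unchanged (A[1] not included)
P[k] for k >= 1: shift by delta = -13
  P[0] = 6 + 0 = 6
  P[1] = 15 + -13 = 2
  P[2] = 10 + -13 = -3
  P[3] = 11 + -13 = -2
  P[4] = 8 + -13 = -5
  P[5] = 25 + -13 = 12
  P[6] = 22 + -13 = 9
  P[7] = 31 + -13 = 18
  P[8] = 36 + -13 = 23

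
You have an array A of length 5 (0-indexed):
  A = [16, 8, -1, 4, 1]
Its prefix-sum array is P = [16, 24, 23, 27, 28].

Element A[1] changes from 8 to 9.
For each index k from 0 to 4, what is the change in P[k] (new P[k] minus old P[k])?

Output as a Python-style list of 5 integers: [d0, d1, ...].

Element change: A[1] 8 -> 9, delta = 1
For k < 1: P[k] unchanged, delta_P[k] = 0
For k >= 1: P[k] shifts by exactly 1
Delta array: [0, 1, 1, 1, 1]

Answer: [0, 1, 1, 1, 1]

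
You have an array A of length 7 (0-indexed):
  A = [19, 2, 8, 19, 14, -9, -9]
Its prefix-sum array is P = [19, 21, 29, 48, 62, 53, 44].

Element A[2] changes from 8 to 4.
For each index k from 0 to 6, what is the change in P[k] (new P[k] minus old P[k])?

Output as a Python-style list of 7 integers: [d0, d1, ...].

Answer: [0, 0, -4, -4, -4, -4, -4]

Derivation:
Element change: A[2] 8 -> 4, delta = -4
For k < 2: P[k] unchanged, delta_P[k] = 0
For k >= 2: P[k] shifts by exactly -4
Delta array: [0, 0, -4, -4, -4, -4, -4]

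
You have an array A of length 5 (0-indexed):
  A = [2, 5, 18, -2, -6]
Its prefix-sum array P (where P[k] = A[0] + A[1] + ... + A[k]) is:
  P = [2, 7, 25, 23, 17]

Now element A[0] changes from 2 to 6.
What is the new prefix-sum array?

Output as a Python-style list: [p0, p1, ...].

Change: A[0] 2 -> 6, delta = 4
P[k] for k < 0: unchanged (A[0] not included)
P[k] for k >= 0: shift by delta = 4
  P[0] = 2 + 4 = 6
  P[1] = 7 + 4 = 11
  P[2] = 25 + 4 = 29
  P[3] = 23 + 4 = 27
  P[4] = 17 + 4 = 21

Answer: [6, 11, 29, 27, 21]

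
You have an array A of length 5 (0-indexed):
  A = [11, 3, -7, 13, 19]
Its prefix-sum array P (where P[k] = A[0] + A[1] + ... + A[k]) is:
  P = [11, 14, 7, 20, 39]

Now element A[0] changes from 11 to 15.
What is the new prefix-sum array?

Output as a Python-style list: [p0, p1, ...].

Change: A[0] 11 -> 15, delta = 4
P[k] for k < 0: unchanged (A[0] not included)
P[k] for k >= 0: shift by delta = 4
  P[0] = 11 + 4 = 15
  P[1] = 14 + 4 = 18
  P[2] = 7 + 4 = 11
  P[3] = 20 + 4 = 24
  P[4] = 39 + 4 = 43

Answer: [15, 18, 11, 24, 43]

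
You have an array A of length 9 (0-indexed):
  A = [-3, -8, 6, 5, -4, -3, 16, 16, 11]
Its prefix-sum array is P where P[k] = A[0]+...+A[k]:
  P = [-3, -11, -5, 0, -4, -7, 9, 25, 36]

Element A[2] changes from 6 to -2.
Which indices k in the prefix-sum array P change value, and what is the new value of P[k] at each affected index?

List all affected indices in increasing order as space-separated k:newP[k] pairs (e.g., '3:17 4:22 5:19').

P[k] = A[0] + ... + A[k]
P[k] includes A[2] iff k >= 2
Affected indices: 2, 3, ..., 8; delta = -8
  P[2]: -5 + -8 = -13
  P[3]: 0 + -8 = -8
  P[4]: -4 + -8 = -12
  P[5]: -7 + -8 = -15
  P[6]: 9 + -8 = 1
  P[7]: 25 + -8 = 17
  P[8]: 36 + -8 = 28

Answer: 2:-13 3:-8 4:-12 5:-15 6:1 7:17 8:28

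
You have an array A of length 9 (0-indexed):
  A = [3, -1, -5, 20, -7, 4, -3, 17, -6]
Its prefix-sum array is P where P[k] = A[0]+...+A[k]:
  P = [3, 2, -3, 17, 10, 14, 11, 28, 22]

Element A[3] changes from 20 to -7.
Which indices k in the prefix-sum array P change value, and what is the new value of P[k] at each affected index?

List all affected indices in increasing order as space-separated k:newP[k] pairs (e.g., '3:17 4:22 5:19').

Answer: 3:-10 4:-17 5:-13 6:-16 7:1 8:-5

Derivation:
P[k] = A[0] + ... + A[k]
P[k] includes A[3] iff k >= 3
Affected indices: 3, 4, ..., 8; delta = -27
  P[3]: 17 + -27 = -10
  P[4]: 10 + -27 = -17
  P[5]: 14 + -27 = -13
  P[6]: 11 + -27 = -16
  P[7]: 28 + -27 = 1
  P[8]: 22 + -27 = -5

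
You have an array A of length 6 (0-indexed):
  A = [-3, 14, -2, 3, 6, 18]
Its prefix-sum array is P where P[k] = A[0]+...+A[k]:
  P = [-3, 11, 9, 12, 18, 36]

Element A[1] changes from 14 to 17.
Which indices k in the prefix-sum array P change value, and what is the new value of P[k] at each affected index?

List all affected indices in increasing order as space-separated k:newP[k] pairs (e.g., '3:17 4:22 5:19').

P[k] = A[0] + ... + A[k]
P[k] includes A[1] iff k >= 1
Affected indices: 1, 2, ..., 5; delta = 3
  P[1]: 11 + 3 = 14
  P[2]: 9 + 3 = 12
  P[3]: 12 + 3 = 15
  P[4]: 18 + 3 = 21
  P[5]: 36 + 3 = 39

Answer: 1:14 2:12 3:15 4:21 5:39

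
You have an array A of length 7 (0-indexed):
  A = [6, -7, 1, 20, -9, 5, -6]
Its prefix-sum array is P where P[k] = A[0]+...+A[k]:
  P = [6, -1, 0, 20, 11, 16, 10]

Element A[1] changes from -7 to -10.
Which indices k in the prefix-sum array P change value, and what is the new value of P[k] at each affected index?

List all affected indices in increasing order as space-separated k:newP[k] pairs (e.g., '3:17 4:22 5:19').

Answer: 1:-4 2:-3 3:17 4:8 5:13 6:7

Derivation:
P[k] = A[0] + ... + A[k]
P[k] includes A[1] iff k >= 1
Affected indices: 1, 2, ..., 6; delta = -3
  P[1]: -1 + -3 = -4
  P[2]: 0 + -3 = -3
  P[3]: 20 + -3 = 17
  P[4]: 11 + -3 = 8
  P[5]: 16 + -3 = 13
  P[6]: 10 + -3 = 7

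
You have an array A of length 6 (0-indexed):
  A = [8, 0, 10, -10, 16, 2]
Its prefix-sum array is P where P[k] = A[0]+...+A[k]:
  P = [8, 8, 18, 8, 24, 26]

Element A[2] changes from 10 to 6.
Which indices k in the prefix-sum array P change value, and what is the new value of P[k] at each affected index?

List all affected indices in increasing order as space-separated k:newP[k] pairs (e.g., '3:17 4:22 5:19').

P[k] = A[0] + ... + A[k]
P[k] includes A[2] iff k >= 2
Affected indices: 2, 3, ..., 5; delta = -4
  P[2]: 18 + -4 = 14
  P[3]: 8 + -4 = 4
  P[4]: 24 + -4 = 20
  P[5]: 26 + -4 = 22

Answer: 2:14 3:4 4:20 5:22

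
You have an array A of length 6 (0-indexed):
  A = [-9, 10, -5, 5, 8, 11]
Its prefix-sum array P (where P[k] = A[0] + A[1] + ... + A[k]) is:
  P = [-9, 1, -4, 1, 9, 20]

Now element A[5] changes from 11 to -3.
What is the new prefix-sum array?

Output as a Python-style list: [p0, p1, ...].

Change: A[5] 11 -> -3, delta = -14
P[k] for k < 5: unchanged (A[5] not included)
P[k] for k >= 5: shift by delta = -14
  P[0] = -9 + 0 = -9
  P[1] = 1 + 0 = 1
  P[2] = -4 + 0 = -4
  P[3] = 1 + 0 = 1
  P[4] = 9 + 0 = 9
  P[5] = 20 + -14 = 6

Answer: [-9, 1, -4, 1, 9, 6]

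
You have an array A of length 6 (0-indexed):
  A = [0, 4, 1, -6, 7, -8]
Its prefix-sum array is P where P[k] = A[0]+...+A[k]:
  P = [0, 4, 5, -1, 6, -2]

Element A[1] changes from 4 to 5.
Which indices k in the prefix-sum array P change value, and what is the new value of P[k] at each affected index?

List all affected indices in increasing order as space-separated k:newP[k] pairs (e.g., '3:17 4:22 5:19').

Answer: 1:5 2:6 3:0 4:7 5:-1

Derivation:
P[k] = A[0] + ... + A[k]
P[k] includes A[1] iff k >= 1
Affected indices: 1, 2, ..., 5; delta = 1
  P[1]: 4 + 1 = 5
  P[2]: 5 + 1 = 6
  P[3]: -1 + 1 = 0
  P[4]: 6 + 1 = 7
  P[5]: -2 + 1 = -1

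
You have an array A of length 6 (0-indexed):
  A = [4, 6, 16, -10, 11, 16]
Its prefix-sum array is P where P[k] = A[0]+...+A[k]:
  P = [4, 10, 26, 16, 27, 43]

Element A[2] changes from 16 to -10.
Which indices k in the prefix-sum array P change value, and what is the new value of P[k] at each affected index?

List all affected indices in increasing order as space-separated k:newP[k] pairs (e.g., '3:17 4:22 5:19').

Answer: 2:0 3:-10 4:1 5:17

Derivation:
P[k] = A[0] + ... + A[k]
P[k] includes A[2] iff k >= 2
Affected indices: 2, 3, ..., 5; delta = -26
  P[2]: 26 + -26 = 0
  P[3]: 16 + -26 = -10
  P[4]: 27 + -26 = 1
  P[5]: 43 + -26 = 17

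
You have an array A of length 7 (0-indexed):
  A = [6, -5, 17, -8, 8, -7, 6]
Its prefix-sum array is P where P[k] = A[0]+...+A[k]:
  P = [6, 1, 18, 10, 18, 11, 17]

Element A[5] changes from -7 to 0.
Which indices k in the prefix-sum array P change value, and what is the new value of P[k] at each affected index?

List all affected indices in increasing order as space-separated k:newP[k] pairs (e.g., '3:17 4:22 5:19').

P[k] = A[0] + ... + A[k]
P[k] includes A[5] iff k >= 5
Affected indices: 5, 6, ..., 6; delta = 7
  P[5]: 11 + 7 = 18
  P[6]: 17 + 7 = 24

Answer: 5:18 6:24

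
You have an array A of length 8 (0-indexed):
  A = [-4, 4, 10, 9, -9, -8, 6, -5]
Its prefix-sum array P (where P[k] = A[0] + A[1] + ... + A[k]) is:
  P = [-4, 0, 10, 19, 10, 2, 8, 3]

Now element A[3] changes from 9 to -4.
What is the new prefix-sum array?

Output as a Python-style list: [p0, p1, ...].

Change: A[3] 9 -> -4, delta = -13
P[k] for k < 3: unchanged (A[3] not included)
P[k] for k >= 3: shift by delta = -13
  P[0] = -4 + 0 = -4
  P[1] = 0 + 0 = 0
  P[2] = 10 + 0 = 10
  P[3] = 19 + -13 = 6
  P[4] = 10 + -13 = -3
  P[5] = 2 + -13 = -11
  P[6] = 8 + -13 = -5
  P[7] = 3 + -13 = -10

Answer: [-4, 0, 10, 6, -3, -11, -5, -10]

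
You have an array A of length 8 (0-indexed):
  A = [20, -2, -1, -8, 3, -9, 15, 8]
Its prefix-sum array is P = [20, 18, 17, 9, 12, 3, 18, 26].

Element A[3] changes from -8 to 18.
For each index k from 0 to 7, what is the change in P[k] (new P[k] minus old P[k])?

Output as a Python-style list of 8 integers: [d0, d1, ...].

Element change: A[3] -8 -> 18, delta = 26
For k < 3: P[k] unchanged, delta_P[k] = 0
For k >= 3: P[k] shifts by exactly 26
Delta array: [0, 0, 0, 26, 26, 26, 26, 26]

Answer: [0, 0, 0, 26, 26, 26, 26, 26]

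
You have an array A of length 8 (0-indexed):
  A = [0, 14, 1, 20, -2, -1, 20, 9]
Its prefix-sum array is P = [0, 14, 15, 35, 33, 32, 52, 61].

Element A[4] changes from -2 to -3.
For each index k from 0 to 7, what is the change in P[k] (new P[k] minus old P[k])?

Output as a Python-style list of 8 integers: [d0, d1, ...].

Answer: [0, 0, 0, 0, -1, -1, -1, -1]

Derivation:
Element change: A[4] -2 -> -3, delta = -1
For k < 4: P[k] unchanged, delta_P[k] = 0
For k >= 4: P[k] shifts by exactly -1
Delta array: [0, 0, 0, 0, -1, -1, -1, -1]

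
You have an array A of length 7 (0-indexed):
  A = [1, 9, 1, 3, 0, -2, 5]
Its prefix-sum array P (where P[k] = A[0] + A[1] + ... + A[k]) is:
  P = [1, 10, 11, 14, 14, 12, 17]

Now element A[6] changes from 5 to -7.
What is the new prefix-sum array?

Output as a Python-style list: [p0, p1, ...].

Answer: [1, 10, 11, 14, 14, 12, 5]

Derivation:
Change: A[6] 5 -> -7, delta = -12
P[k] for k < 6: unchanged (A[6] not included)
P[k] for k >= 6: shift by delta = -12
  P[0] = 1 + 0 = 1
  P[1] = 10 + 0 = 10
  P[2] = 11 + 0 = 11
  P[3] = 14 + 0 = 14
  P[4] = 14 + 0 = 14
  P[5] = 12 + 0 = 12
  P[6] = 17 + -12 = 5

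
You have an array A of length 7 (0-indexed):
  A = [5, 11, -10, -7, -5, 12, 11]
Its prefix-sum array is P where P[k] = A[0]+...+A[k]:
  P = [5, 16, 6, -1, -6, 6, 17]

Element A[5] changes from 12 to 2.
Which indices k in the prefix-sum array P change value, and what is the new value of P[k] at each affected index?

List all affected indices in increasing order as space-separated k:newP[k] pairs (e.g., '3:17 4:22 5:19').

P[k] = A[0] + ... + A[k]
P[k] includes A[5] iff k >= 5
Affected indices: 5, 6, ..., 6; delta = -10
  P[5]: 6 + -10 = -4
  P[6]: 17 + -10 = 7

Answer: 5:-4 6:7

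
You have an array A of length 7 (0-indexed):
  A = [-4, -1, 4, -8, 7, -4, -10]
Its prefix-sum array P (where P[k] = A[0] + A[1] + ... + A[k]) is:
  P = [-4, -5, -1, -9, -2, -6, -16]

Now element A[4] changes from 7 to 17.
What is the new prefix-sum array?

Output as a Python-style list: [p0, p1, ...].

Change: A[4] 7 -> 17, delta = 10
P[k] for k < 4: unchanged (A[4] not included)
P[k] for k >= 4: shift by delta = 10
  P[0] = -4 + 0 = -4
  P[1] = -5 + 0 = -5
  P[2] = -1 + 0 = -1
  P[3] = -9 + 0 = -9
  P[4] = -2 + 10 = 8
  P[5] = -6 + 10 = 4
  P[6] = -16 + 10 = -6

Answer: [-4, -5, -1, -9, 8, 4, -6]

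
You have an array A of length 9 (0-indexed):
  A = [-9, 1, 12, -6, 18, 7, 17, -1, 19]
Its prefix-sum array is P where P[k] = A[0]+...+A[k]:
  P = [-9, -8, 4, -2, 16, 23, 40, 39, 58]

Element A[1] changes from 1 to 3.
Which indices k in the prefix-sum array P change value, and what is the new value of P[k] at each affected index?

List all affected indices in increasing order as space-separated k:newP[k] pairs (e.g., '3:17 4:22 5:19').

P[k] = A[0] + ... + A[k]
P[k] includes A[1] iff k >= 1
Affected indices: 1, 2, ..., 8; delta = 2
  P[1]: -8 + 2 = -6
  P[2]: 4 + 2 = 6
  P[3]: -2 + 2 = 0
  P[4]: 16 + 2 = 18
  P[5]: 23 + 2 = 25
  P[6]: 40 + 2 = 42
  P[7]: 39 + 2 = 41
  P[8]: 58 + 2 = 60

Answer: 1:-6 2:6 3:0 4:18 5:25 6:42 7:41 8:60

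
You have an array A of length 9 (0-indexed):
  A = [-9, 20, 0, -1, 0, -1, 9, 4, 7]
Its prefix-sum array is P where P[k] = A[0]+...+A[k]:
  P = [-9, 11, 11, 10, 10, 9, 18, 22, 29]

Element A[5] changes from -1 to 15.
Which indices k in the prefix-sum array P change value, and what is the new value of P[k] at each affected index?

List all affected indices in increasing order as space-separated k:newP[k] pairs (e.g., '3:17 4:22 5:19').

Answer: 5:25 6:34 7:38 8:45

Derivation:
P[k] = A[0] + ... + A[k]
P[k] includes A[5] iff k >= 5
Affected indices: 5, 6, ..., 8; delta = 16
  P[5]: 9 + 16 = 25
  P[6]: 18 + 16 = 34
  P[7]: 22 + 16 = 38
  P[8]: 29 + 16 = 45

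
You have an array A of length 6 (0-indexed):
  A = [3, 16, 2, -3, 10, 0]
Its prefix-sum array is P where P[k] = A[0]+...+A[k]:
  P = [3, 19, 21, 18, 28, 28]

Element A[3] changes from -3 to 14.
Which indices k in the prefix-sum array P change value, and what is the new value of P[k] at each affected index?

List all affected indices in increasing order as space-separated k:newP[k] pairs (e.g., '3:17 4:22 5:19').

Answer: 3:35 4:45 5:45

Derivation:
P[k] = A[0] + ... + A[k]
P[k] includes A[3] iff k >= 3
Affected indices: 3, 4, ..., 5; delta = 17
  P[3]: 18 + 17 = 35
  P[4]: 28 + 17 = 45
  P[5]: 28 + 17 = 45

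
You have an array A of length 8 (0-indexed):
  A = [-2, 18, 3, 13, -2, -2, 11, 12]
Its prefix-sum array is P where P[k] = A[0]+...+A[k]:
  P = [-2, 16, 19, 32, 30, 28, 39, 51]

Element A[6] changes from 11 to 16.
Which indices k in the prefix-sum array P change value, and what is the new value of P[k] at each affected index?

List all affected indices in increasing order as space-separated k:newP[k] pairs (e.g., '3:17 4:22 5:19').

P[k] = A[0] + ... + A[k]
P[k] includes A[6] iff k >= 6
Affected indices: 6, 7, ..., 7; delta = 5
  P[6]: 39 + 5 = 44
  P[7]: 51 + 5 = 56

Answer: 6:44 7:56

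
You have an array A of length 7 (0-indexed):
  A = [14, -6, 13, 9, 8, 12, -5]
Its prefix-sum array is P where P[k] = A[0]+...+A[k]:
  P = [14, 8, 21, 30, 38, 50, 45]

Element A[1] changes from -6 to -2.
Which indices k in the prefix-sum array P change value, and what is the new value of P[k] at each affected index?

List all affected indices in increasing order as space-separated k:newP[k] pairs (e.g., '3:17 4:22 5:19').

P[k] = A[0] + ... + A[k]
P[k] includes A[1] iff k >= 1
Affected indices: 1, 2, ..., 6; delta = 4
  P[1]: 8 + 4 = 12
  P[2]: 21 + 4 = 25
  P[3]: 30 + 4 = 34
  P[4]: 38 + 4 = 42
  P[5]: 50 + 4 = 54
  P[6]: 45 + 4 = 49

Answer: 1:12 2:25 3:34 4:42 5:54 6:49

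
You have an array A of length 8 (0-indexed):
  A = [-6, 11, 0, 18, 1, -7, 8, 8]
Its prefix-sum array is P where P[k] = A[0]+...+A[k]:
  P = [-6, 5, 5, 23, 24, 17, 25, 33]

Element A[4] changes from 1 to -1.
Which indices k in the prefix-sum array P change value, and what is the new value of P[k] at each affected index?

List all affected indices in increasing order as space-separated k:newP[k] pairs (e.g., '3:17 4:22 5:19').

Answer: 4:22 5:15 6:23 7:31

Derivation:
P[k] = A[0] + ... + A[k]
P[k] includes A[4] iff k >= 4
Affected indices: 4, 5, ..., 7; delta = -2
  P[4]: 24 + -2 = 22
  P[5]: 17 + -2 = 15
  P[6]: 25 + -2 = 23
  P[7]: 33 + -2 = 31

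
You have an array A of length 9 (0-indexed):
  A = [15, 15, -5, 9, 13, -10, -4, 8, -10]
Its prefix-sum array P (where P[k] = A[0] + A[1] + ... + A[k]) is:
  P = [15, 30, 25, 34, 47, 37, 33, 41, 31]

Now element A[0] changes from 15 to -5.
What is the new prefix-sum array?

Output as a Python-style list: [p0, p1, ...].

Change: A[0] 15 -> -5, delta = -20
P[k] for k < 0: unchanged (A[0] not included)
P[k] for k >= 0: shift by delta = -20
  P[0] = 15 + -20 = -5
  P[1] = 30 + -20 = 10
  P[2] = 25 + -20 = 5
  P[3] = 34 + -20 = 14
  P[4] = 47 + -20 = 27
  P[5] = 37 + -20 = 17
  P[6] = 33 + -20 = 13
  P[7] = 41 + -20 = 21
  P[8] = 31 + -20 = 11

Answer: [-5, 10, 5, 14, 27, 17, 13, 21, 11]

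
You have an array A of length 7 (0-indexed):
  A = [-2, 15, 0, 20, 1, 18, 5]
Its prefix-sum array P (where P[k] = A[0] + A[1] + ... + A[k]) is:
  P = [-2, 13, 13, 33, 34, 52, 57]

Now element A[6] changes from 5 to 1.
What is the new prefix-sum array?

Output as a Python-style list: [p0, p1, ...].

Answer: [-2, 13, 13, 33, 34, 52, 53]

Derivation:
Change: A[6] 5 -> 1, delta = -4
P[k] for k < 6: unchanged (A[6] not included)
P[k] for k >= 6: shift by delta = -4
  P[0] = -2 + 0 = -2
  P[1] = 13 + 0 = 13
  P[2] = 13 + 0 = 13
  P[3] = 33 + 0 = 33
  P[4] = 34 + 0 = 34
  P[5] = 52 + 0 = 52
  P[6] = 57 + -4 = 53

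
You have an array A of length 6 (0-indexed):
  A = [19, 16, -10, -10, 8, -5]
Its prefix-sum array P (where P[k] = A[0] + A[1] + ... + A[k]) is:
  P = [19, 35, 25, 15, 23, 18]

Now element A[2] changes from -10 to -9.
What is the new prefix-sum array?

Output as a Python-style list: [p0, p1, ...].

Change: A[2] -10 -> -9, delta = 1
P[k] for k < 2: unchanged (A[2] not included)
P[k] for k >= 2: shift by delta = 1
  P[0] = 19 + 0 = 19
  P[1] = 35 + 0 = 35
  P[2] = 25 + 1 = 26
  P[3] = 15 + 1 = 16
  P[4] = 23 + 1 = 24
  P[5] = 18 + 1 = 19

Answer: [19, 35, 26, 16, 24, 19]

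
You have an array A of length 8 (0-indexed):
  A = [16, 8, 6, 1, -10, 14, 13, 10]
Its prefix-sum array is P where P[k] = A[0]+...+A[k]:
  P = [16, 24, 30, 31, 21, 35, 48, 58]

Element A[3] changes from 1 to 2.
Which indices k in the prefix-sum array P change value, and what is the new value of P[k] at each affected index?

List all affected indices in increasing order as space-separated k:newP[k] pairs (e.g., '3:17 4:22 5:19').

Answer: 3:32 4:22 5:36 6:49 7:59

Derivation:
P[k] = A[0] + ... + A[k]
P[k] includes A[3] iff k >= 3
Affected indices: 3, 4, ..., 7; delta = 1
  P[3]: 31 + 1 = 32
  P[4]: 21 + 1 = 22
  P[5]: 35 + 1 = 36
  P[6]: 48 + 1 = 49
  P[7]: 58 + 1 = 59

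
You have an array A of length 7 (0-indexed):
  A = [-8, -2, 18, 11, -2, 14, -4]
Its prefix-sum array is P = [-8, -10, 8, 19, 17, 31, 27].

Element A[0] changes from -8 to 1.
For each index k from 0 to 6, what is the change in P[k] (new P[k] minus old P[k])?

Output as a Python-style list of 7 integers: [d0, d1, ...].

Element change: A[0] -8 -> 1, delta = 9
For k < 0: P[k] unchanged, delta_P[k] = 0
For k >= 0: P[k] shifts by exactly 9
Delta array: [9, 9, 9, 9, 9, 9, 9]

Answer: [9, 9, 9, 9, 9, 9, 9]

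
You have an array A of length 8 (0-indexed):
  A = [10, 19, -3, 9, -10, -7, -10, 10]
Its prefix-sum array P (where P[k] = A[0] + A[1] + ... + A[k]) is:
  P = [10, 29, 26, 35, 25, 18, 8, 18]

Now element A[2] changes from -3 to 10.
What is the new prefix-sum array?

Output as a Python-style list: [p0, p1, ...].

Answer: [10, 29, 39, 48, 38, 31, 21, 31]

Derivation:
Change: A[2] -3 -> 10, delta = 13
P[k] for k < 2: unchanged (A[2] not included)
P[k] for k >= 2: shift by delta = 13
  P[0] = 10 + 0 = 10
  P[1] = 29 + 0 = 29
  P[2] = 26 + 13 = 39
  P[3] = 35 + 13 = 48
  P[4] = 25 + 13 = 38
  P[5] = 18 + 13 = 31
  P[6] = 8 + 13 = 21
  P[7] = 18 + 13 = 31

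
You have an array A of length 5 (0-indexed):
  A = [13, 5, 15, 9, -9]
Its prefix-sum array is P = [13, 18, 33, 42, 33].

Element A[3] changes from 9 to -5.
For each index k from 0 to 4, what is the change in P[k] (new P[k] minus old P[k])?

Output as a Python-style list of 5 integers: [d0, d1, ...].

Answer: [0, 0, 0, -14, -14]

Derivation:
Element change: A[3] 9 -> -5, delta = -14
For k < 3: P[k] unchanged, delta_P[k] = 0
For k >= 3: P[k] shifts by exactly -14
Delta array: [0, 0, 0, -14, -14]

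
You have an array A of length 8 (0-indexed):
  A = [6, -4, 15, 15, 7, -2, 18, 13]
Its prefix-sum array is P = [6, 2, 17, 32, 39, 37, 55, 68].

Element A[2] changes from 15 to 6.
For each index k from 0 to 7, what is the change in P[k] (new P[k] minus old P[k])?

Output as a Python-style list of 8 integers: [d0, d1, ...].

Element change: A[2] 15 -> 6, delta = -9
For k < 2: P[k] unchanged, delta_P[k] = 0
For k >= 2: P[k] shifts by exactly -9
Delta array: [0, 0, -9, -9, -9, -9, -9, -9]

Answer: [0, 0, -9, -9, -9, -9, -9, -9]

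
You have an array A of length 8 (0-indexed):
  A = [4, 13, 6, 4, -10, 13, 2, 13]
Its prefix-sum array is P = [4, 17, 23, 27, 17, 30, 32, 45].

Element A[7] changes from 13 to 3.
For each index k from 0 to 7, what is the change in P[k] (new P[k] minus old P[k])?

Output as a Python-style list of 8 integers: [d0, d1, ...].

Answer: [0, 0, 0, 0, 0, 0, 0, -10]

Derivation:
Element change: A[7] 13 -> 3, delta = -10
For k < 7: P[k] unchanged, delta_P[k] = 0
For k >= 7: P[k] shifts by exactly -10
Delta array: [0, 0, 0, 0, 0, 0, 0, -10]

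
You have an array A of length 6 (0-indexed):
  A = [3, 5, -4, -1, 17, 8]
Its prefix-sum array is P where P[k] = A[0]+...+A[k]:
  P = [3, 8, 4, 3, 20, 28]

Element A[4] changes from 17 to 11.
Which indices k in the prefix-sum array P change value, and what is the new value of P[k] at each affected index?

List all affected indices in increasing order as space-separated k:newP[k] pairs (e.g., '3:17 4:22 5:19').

P[k] = A[0] + ... + A[k]
P[k] includes A[4] iff k >= 4
Affected indices: 4, 5, ..., 5; delta = -6
  P[4]: 20 + -6 = 14
  P[5]: 28 + -6 = 22

Answer: 4:14 5:22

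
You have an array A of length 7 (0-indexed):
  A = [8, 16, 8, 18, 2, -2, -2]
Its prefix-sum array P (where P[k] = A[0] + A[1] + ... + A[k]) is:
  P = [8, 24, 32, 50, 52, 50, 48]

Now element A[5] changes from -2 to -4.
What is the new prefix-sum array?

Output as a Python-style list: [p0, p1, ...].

Change: A[5] -2 -> -4, delta = -2
P[k] for k < 5: unchanged (A[5] not included)
P[k] for k >= 5: shift by delta = -2
  P[0] = 8 + 0 = 8
  P[1] = 24 + 0 = 24
  P[2] = 32 + 0 = 32
  P[3] = 50 + 0 = 50
  P[4] = 52 + 0 = 52
  P[5] = 50 + -2 = 48
  P[6] = 48 + -2 = 46

Answer: [8, 24, 32, 50, 52, 48, 46]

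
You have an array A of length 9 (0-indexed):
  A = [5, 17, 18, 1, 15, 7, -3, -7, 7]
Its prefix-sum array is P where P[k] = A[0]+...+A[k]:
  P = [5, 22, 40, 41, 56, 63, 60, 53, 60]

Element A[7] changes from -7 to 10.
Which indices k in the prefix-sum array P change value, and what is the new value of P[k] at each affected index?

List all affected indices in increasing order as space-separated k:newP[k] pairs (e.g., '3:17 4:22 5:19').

P[k] = A[0] + ... + A[k]
P[k] includes A[7] iff k >= 7
Affected indices: 7, 8, ..., 8; delta = 17
  P[7]: 53 + 17 = 70
  P[8]: 60 + 17 = 77

Answer: 7:70 8:77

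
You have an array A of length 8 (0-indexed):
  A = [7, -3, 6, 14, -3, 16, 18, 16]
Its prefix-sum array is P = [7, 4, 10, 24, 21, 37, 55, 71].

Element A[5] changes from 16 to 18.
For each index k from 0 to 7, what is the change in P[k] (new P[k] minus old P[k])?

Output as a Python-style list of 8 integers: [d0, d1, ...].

Answer: [0, 0, 0, 0, 0, 2, 2, 2]

Derivation:
Element change: A[5] 16 -> 18, delta = 2
For k < 5: P[k] unchanged, delta_P[k] = 0
For k >= 5: P[k] shifts by exactly 2
Delta array: [0, 0, 0, 0, 0, 2, 2, 2]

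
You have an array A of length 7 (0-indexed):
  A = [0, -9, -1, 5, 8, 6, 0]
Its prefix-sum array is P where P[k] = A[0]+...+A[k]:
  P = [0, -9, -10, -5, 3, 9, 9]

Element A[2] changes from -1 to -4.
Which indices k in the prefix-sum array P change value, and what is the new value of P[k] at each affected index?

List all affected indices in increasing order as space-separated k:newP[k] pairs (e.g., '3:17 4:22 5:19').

Answer: 2:-13 3:-8 4:0 5:6 6:6

Derivation:
P[k] = A[0] + ... + A[k]
P[k] includes A[2] iff k >= 2
Affected indices: 2, 3, ..., 6; delta = -3
  P[2]: -10 + -3 = -13
  P[3]: -5 + -3 = -8
  P[4]: 3 + -3 = 0
  P[5]: 9 + -3 = 6
  P[6]: 9 + -3 = 6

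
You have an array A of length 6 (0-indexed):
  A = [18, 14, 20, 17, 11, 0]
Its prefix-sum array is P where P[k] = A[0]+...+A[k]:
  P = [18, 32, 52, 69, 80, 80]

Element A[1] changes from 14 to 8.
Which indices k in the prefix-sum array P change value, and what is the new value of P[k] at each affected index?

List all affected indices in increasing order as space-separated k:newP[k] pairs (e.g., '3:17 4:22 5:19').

Answer: 1:26 2:46 3:63 4:74 5:74

Derivation:
P[k] = A[0] + ... + A[k]
P[k] includes A[1] iff k >= 1
Affected indices: 1, 2, ..., 5; delta = -6
  P[1]: 32 + -6 = 26
  P[2]: 52 + -6 = 46
  P[3]: 69 + -6 = 63
  P[4]: 80 + -6 = 74
  P[5]: 80 + -6 = 74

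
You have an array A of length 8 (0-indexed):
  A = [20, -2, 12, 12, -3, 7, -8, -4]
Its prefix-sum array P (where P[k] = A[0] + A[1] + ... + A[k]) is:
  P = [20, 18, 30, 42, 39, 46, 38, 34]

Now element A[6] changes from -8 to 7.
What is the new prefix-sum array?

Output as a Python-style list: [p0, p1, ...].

Change: A[6] -8 -> 7, delta = 15
P[k] for k < 6: unchanged (A[6] not included)
P[k] for k >= 6: shift by delta = 15
  P[0] = 20 + 0 = 20
  P[1] = 18 + 0 = 18
  P[2] = 30 + 0 = 30
  P[3] = 42 + 0 = 42
  P[4] = 39 + 0 = 39
  P[5] = 46 + 0 = 46
  P[6] = 38 + 15 = 53
  P[7] = 34 + 15 = 49

Answer: [20, 18, 30, 42, 39, 46, 53, 49]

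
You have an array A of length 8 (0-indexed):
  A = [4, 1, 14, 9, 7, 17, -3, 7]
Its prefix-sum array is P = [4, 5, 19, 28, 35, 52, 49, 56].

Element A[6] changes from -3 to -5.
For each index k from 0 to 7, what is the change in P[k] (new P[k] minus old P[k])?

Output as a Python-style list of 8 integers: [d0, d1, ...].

Element change: A[6] -3 -> -5, delta = -2
For k < 6: P[k] unchanged, delta_P[k] = 0
For k >= 6: P[k] shifts by exactly -2
Delta array: [0, 0, 0, 0, 0, 0, -2, -2]

Answer: [0, 0, 0, 0, 0, 0, -2, -2]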